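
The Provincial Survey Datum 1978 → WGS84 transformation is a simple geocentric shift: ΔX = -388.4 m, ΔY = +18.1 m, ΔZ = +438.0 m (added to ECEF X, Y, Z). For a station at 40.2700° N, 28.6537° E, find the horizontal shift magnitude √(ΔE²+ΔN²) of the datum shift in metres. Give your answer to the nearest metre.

585 m

The local east axis at (φ, λ) is (−sin λ, cos λ, 0), so ΔE = −sin(28.6537°)·(-388.4) + cos(28.6537°)·18.1 = 202.13 m.
The local north axis is (−sin φ cos λ, −sin φ sin λ, cos φ), giving ΔN = 220.312 − 5.610 + 334.197 = 548.90 m.
Horizontal magnitude = √(ΔE² + ΔN²) = √(202.13² + 548.90²) = 584.93 m.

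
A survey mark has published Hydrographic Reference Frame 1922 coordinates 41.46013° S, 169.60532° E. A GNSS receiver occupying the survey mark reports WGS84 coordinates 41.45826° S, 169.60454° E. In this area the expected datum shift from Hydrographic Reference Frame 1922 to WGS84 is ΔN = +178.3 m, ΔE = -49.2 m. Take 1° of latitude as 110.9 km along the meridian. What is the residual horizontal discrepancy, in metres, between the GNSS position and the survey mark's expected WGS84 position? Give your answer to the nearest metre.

33 m

Observed coordinate differences: Δφ = +0.00187°, Δλ = -0.00078°.
Converting to metres (1° lat = 110900 m, cos φ = 0.749417): observed ΔN = 207.4 m, observed ΔE = -64.8 m.
Subtracting the expected shift leaves a residual of 207.4 − (178.3) = 29.1 m north and -64.8 − (-49.2) = -15.6 m east.
Residual distance = √(29.1² + (-15.6)²) = 33.0 m.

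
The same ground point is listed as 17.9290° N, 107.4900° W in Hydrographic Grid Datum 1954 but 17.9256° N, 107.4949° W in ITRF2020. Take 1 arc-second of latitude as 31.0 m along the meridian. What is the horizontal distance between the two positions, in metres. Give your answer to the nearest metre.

644 m

Δφ = 17.9256° − 17.9290° = -0.0034°; Δλ = -107.4949° − -107.4900° = -0.0049°.
1° of latitude = 3600 × 31.00 = 111600 m.
ΔN = Δφ × 111600 = -379.4 m; ΔE = Δλ × 111600 × cos(17.9290°) = -0.0049 × 111600 × 0.951439 = -520.3 m.
Distance = √(ΔE² + ΔN²) = √((-520.3)² + (-379.4)²) = 643.9 m.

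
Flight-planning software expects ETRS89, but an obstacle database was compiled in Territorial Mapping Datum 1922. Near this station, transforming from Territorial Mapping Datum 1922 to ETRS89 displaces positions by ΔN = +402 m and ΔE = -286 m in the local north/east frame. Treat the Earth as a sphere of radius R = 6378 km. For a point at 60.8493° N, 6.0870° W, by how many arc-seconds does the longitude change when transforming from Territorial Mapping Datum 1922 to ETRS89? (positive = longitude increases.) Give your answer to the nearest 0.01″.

At latitude 60.8493°, cos φ = 0.487108.
One radian of longitude at latitude φ spans R cos φ, so Δλ = ΔE / (R cos φ) = -286.0 / (6378000 × 0.487108) = -9.2057e-05 rad = -18.988″.

Δλ = -18.99″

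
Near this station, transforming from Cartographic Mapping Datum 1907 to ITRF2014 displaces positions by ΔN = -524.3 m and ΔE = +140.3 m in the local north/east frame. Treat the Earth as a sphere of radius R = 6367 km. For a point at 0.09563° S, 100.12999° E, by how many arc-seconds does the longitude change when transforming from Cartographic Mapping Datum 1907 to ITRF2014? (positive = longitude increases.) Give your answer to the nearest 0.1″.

At latitude -0.09563°, cos φ = 0.999999.
One radian of longitude at latitude φ spans R cos φ, so Δλ = ΔE / (R cos φ) = 140.3 / (6367000 × 0.999999) = 2.2036e-05 rad = 4.545″.

Δλ = 4.5″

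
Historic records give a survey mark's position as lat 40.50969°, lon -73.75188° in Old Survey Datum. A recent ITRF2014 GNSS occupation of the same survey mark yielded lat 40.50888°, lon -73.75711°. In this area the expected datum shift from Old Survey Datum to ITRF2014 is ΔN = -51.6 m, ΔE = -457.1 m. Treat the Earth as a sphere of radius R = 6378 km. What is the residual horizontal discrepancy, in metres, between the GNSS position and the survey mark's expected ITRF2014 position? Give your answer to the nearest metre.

41 m

Observed coordinate differences: Δφ = -0.00081°, Δλ = -0.00523°.
Converting to metres (1° lat = 111317 m, cos φ = 0.760296): observed ΔN = -90.2 m, observed ΔE = -442.6 m.
Subtracting the expected shift leaves a residual of -90.2 − (-51.6) = -38.6 m north and -442.6 − (-457.1) = 14.5 m east.
Residual distance = √((-38.6)² + 14.5²) = 41.2 m.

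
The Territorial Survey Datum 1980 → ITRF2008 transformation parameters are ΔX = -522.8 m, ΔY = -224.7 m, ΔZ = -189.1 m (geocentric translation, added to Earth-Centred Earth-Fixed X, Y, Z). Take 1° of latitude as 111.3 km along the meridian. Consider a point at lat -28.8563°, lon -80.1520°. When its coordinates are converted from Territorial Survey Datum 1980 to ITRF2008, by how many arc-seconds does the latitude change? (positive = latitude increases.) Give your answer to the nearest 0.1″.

sin φ = -0.482615, cos φ = 0.875833, sin λ = -0.985265, cos λ = 0.171035.
North component: ΔN = −sin φ cos λ·ΔX − sin φ sin λ·ΔY + cos φ·ΔZ = −(-0.482615)(0.171035)(-522.8) − (-0.482615)(-0.985265)(-224.7) + (0.875833)(-189.1) = -101.93 m.
1° of latitude spans 111300 m, so Δφ = -101.93 / 111300 × 3600 = -3.297″.

Δφ = -3.3″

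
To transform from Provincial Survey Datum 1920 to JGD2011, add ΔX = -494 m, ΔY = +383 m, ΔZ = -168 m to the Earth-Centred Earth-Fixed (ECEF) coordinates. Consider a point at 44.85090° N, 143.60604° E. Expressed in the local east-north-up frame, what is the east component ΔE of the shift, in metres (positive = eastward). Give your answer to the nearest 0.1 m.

ΔE = -15.2 m

The local east axis at (φ, λ) is (−sin λ, cos λ, 0), so ΔE = −sin(143.60604°)·(-494) + cos(143.60604°)·383 = -15.19 m.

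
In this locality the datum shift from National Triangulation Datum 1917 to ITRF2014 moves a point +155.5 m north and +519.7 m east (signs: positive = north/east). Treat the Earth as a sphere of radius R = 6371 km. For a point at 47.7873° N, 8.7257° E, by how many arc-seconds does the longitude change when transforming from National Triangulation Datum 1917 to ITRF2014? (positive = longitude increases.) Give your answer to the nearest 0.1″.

At latitude 47.7873°, cos φ = 0.671885.
One radian of longitude at latitude φ spans R cos φ, so Δλ = ΔE / (R cos φ) = 519.7 / (6371000 × 0.671885) = 1.2141e-04 rad = 25.042″.

Δλ = 25.0″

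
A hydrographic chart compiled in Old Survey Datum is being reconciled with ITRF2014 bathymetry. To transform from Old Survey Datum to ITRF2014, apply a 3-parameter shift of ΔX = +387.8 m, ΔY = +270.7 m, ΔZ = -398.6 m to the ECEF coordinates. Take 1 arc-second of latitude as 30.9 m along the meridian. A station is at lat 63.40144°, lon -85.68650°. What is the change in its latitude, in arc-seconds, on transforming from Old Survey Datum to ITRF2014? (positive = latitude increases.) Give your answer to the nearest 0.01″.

Δφ = 1.19″

sin φ = 0.894165, cos φ = 0.447737, sin λ = -0.997167, cos λ = 0.075214.
North component: ΔN = −sin φ cos λ·ΔX − sin φ sin λ·ΔY + cos φ·ΔZ = −(0.894165)(0.075214)(387.8) − (0.894165)(-0.997167)(270.7) + (0.447737)(-398.6) = 36.82 m.
1° of latitude spans 3600 × 30.90 = 111240 m, so Δφ = 36.82 / 111240 × 3600 = 1.191″.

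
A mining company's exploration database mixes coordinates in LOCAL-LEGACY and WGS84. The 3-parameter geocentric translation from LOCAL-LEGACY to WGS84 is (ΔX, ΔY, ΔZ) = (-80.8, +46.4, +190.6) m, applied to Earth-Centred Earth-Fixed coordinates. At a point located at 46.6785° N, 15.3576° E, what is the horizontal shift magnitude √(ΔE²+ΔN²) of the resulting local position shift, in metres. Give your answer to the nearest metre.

At φ = 46.6785°, λ = 15.3576°: sin φ = 0.727515, cos φ = 0.686091, sin λ = 0.264843, cos λ = 0.964292.
ΔE = −sin λ·ΔX + cos λ·ΔY = −(0.264843)·(-80.8) + (0.964292)·(46.4) = 66.14 m.
ΔN = −sin φ cos λ·ΔX − sin φ sin λ·ΔY + cos φ·ΔZ = −(0.727515)(0.964292)(-80.8) − (0.727515)(0.264843)(46.4) + (0.686091)(190.6) = 178.51 m.
Horizontal magnitude = √(ΔE² + ΔN²) = √(66.14² + 178.51²) = 190.37 m.

190 m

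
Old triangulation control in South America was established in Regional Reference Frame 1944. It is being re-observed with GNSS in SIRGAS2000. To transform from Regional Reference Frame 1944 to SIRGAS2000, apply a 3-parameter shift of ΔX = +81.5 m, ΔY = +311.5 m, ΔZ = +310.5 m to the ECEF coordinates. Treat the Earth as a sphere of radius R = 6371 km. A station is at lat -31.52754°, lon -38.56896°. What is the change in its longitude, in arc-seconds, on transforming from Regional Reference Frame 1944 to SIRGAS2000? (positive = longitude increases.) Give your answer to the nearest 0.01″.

sin φ = -0.522908, cos φ = 0.852389, sin λ = -0.623456, cos λ = 0.781858.
East component: ΔE = −sin λ·ΔX + cos λ·ΔY = −(-0.623456)(81.5) + (0.781858)(311.5) = 294.36 m.
1° of latitude spans πR/180 = 111195 m; at latitude φ, 1° of longitude spans that × cos φ = 94781.3 m, so Δλ = 294.36 / 94781.3 × 3600 = 11.180″.

Δλ = 11.18″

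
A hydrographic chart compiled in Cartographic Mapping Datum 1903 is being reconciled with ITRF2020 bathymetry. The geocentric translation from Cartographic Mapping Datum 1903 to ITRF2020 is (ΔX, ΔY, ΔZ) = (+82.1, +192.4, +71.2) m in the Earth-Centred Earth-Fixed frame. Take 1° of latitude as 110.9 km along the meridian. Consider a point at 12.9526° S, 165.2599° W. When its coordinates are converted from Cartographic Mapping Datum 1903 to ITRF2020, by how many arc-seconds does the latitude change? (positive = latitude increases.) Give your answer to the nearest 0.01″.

sin φ = -0.224145, cos φ = 0.974556, sin λ = -0.254435, cos λ = -0.967090.
North component: ΔN = −sin φ cos λ·ΔX − sin φ sin λ·ΔY + cos φ·ΔZ = −(-0.224145)(-0.967090)(82.1) − (-0.224145)(-0.254435)(192.4) + (0.974556)(71.2) = 40.62 m.
1° of latitude spans 110900 m, so Δφ = 40.62 / 110900 × 3600 = 1.319″.

Δφ = 1.32″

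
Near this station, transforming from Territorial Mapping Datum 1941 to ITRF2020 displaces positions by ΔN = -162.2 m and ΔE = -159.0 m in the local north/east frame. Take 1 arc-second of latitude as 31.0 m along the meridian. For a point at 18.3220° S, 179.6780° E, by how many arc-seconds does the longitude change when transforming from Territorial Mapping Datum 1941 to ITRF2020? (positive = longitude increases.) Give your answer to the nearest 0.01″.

Δλ = -5.40″

At latitude -18.3220°, cos φ = 0.949305.
1″ of longitude at this latitude = 31.00 × cos φ = 29.4285 m, so Δλ = -159.0 / 29.4285 = -5.403″.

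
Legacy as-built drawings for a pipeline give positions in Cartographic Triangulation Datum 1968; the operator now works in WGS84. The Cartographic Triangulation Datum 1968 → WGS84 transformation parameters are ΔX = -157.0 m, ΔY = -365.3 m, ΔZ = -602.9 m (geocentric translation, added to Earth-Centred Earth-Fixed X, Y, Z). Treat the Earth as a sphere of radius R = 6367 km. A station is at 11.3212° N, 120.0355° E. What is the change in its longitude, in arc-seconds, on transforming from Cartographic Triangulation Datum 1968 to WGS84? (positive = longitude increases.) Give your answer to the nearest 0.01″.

Δλ = 10.53″

sin φ = 0.196309, cos φ = 0.980542, sin λ = 0.865715, cos λ = -0.500536.
East component: ΔE = −sin λ·ΔX + cos λ·ΔY = −(0.865715)(-157.0) + (-0.500536)(-365.3) = 318.76 m.
1° of latitude spans πR/180 = 111125 m; at latitude φ, 1° of longitude spans that × cos φ = 108962.9 m, so Δλ = 318.76 / 108962.9 × 3600 = 10.532″.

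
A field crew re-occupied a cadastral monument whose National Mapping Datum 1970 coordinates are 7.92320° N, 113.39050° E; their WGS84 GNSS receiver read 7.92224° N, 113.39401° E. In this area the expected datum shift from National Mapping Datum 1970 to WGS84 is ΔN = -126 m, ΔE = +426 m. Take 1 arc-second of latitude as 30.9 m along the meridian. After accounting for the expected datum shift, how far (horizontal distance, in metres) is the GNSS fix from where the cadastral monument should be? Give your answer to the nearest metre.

Observed coordinate differences: Δφ = -0.00096°, Δλ = +0.00351°.
Converting to metres (1° lat = 111240 m, cos φ = 0.990454): observed ΔN = -106.8 m, observed ΔE = 386.7 m.
Subtracting the expected shift leaves a residual of -106.8 − (-126) = 19.2 m north and 386.7 − (426) = -39.3 m east.
Residual distance = √(19.2² + (-39.3)²) = 43.7 m.

44 m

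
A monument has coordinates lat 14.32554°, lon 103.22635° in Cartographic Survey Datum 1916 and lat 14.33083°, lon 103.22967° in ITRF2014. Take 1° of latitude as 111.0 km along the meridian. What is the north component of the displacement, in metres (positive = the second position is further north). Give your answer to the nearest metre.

Δφ = 14.33083° − 14.32554° = +0.00529°; Δλ = 103.22967° − 103.22635° = +0.00332°.
ΔN = Δφ × 111000 = 587.2 m; ΔE = Δλ × 111000 × cos(14.32554°) = +0.00332 × 111000 × 0.968906 = 357.1 m.

ΔN = 587 m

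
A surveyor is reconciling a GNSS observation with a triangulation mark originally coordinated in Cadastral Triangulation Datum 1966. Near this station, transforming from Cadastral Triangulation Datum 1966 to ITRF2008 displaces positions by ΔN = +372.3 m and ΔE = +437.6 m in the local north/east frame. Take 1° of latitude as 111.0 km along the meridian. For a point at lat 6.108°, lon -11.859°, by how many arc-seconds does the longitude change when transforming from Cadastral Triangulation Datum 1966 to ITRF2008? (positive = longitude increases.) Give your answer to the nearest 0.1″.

At latitude 6.108°, cos φ = 0.994323.
1° of longitude at this latitude = 111.0 × cos φ = 110.37 km, so Δλ = 437.6 / 110369.9 = 0.0039649° = 14.273″.

Δλ = 14.3″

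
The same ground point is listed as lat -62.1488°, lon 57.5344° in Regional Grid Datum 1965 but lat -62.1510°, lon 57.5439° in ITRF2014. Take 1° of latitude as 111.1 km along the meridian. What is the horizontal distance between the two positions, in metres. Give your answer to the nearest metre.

Δφ = -62.1510° − -62.1488° = -0.0022°; Δλ = 57.5439° − 57.5344° = +0.0095°.
ΔN = Δφ × 111100 = -244.4 m; ΔE = Δλ × 111100 × cos(-62.1488°) = +0.0095 × 111100 × 0.467177 = 493.1 m.
Distance = √(ΔE² + ΔN²) = √(493.1² + (-244.4)²) = 550.3 m.

550 m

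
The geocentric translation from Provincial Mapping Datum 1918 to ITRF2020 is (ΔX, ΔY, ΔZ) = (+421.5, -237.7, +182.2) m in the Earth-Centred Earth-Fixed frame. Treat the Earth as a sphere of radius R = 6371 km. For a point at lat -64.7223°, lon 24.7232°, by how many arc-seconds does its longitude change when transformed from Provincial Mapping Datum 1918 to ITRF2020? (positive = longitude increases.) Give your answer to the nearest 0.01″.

sin φ = -0.904249, cos φ = 0.427006, sin λ = 0.418235, cos λ = 0.908339.
East component: ΔE = −sin λ·ΔX + cos λ·ΔY = −(0.418235)(421.5) + (0.908339)(-237.7) = -392.20 m.
1° of latitude spans πR/180 = 111195 m; at latitude φ, 1° of longitude spans that × cos φ = 47480.9 m, so Δλ = -392.20 / 47480.9 × 3600 = -29.736″.

Δλ = -29.74″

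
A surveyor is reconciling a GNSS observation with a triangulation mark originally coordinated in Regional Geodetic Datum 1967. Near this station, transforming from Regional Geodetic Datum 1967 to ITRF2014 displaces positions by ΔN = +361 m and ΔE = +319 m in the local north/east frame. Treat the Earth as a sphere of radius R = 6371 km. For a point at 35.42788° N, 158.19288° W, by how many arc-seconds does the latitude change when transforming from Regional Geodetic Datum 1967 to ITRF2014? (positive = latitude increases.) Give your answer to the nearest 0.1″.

On a sphere of radius R, 1 rad of latitude = R, so Δφ = ΔN / R = 361.0 / 6371000 = 5.6663e-05 rad = 11.688″.

Δφ = 11.7″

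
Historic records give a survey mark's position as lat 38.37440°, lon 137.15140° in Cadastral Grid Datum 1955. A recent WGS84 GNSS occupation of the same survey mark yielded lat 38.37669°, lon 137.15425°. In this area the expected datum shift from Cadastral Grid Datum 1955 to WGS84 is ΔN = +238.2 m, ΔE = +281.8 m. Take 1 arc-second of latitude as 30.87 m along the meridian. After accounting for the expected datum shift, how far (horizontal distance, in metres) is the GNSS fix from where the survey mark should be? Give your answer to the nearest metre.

Observed coordinate differences: Δφ = +0.00229°, Δλ = +0.00285°.
Converting to metres (1° lat = 111132 m, cos φ = 0.783971): observed ΔN = 254.5 m, observed ΔE = 248.3 m.
Subtracting the expected shift leaves a residual of 254.5 − (238.2) = 16.3 m north and 248.3 − (281.8) = -33.5 m east.
Residual distance = √(16.3² + (-33.5)²) = 37.2 m.

37 m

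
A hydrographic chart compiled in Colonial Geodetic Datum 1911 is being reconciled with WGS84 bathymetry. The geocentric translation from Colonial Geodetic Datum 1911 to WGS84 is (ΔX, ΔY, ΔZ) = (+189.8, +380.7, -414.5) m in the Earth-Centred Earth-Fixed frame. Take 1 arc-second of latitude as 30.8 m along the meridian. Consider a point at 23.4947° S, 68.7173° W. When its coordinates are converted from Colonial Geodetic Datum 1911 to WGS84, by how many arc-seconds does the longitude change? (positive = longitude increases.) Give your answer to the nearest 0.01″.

sin φ = -0.398664, cos φ = 0.917097, sin λ = -0.931801, cos λ = 0.362970.
East component: ΔE = −sin λ·ΔX + cos λ·ΔY = −(-0.931801)(189.8) + (0.362970)(380.7) = 315.04 m.
1° of latitude spans 3600 × 30.80 = 110880 m; at latitude φ, 1° of longitude spans that × cos φ = 101687.7 m, so Δλ = 315.04 / 101687.7 × 3600 = 11.153″.

Δλ = 11.15″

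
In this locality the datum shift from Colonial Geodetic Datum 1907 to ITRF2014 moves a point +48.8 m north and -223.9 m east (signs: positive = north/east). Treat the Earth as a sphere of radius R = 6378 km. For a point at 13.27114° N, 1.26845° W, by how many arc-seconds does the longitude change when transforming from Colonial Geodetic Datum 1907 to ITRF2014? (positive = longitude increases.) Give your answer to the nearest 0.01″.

Δλ = -7.44″

At latitude 13.27114°, cos φ = 0.973295.
One radian of longitude at latitude φ spans R cos φ, so Δλ = ΔE / (R cos φ) = -223.9 / (6378000 × 0.973295) = -3.6068e-05 rad = -7.440″.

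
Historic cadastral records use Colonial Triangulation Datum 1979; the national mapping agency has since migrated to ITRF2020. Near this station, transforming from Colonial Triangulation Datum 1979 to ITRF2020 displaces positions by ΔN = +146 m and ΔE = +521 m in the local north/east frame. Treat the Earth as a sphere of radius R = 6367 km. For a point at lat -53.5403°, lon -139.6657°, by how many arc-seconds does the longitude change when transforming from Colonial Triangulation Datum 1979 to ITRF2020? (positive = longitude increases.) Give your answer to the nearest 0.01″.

Δλ = 28.40″

At latitude -53.5403°, cos φ = 0.594257.
One radian of longitude at latitude φ spans R cos φ, so Δλ = ΔE / (R cos φ) = 521.0 / (6367000 × 0.594257) = 1.3770e-04 rad = 28.402″.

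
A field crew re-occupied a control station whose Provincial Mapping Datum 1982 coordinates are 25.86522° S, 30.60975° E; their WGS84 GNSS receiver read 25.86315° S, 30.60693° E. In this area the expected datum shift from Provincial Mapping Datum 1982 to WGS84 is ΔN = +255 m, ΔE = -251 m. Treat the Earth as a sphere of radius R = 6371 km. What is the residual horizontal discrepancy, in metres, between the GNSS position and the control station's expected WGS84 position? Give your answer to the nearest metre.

Observed coordinate differences: Δφ = +0.00207°, Δλ = -0.00282°.
Converting to metres (1° lat = 111195 m, cos φ = 0.899823): observed ΔN = 230.2 m, observed ΔE = -282.2 m.
Subtracting the expected shift leaves a residual of 230.2 − (255) = -24.8 m north and -282.2 − (-251) = -31.2 m east.
Residual distance = √((-24.8)² + (-31.2)²) = 39.8 m.

40 m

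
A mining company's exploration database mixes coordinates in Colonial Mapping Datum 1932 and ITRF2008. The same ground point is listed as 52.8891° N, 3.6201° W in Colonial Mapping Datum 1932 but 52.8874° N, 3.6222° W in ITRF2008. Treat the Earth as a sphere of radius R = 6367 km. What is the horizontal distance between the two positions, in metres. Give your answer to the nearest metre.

236 m

Δφ = 52.8874° − 52.8891° = -0.0017°; Δλ = -3.6222° − -3.6201° = -0.0021°.
1° along a meridian = πR/180 = 111125 m.
ΔN = Δφ × 111125 = -188.9 m; ΔE = Δλ × 111125 × cos(52.8891°) = -0.0021 × 111125 × 0.603360 = -140.8 m.
Distance = √(ΔE² + ΔN²) = √((-140.8)² + (-188.9)²) = 235.6 m.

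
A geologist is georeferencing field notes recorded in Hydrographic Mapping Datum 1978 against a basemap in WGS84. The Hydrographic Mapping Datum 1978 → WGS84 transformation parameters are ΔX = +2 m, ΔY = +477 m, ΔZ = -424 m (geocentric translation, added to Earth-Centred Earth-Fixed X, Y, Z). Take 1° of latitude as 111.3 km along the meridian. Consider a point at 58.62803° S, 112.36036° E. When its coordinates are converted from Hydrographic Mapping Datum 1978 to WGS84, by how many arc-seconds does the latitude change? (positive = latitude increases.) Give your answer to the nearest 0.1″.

sin φ = -0.853806, cos φ = 0.520592, sin λ = 0.924809, cos λ = -0.380431.
North component: ΔN = −sin φ cos λ·ΔX − sin φ sin λ·ΔY + cos φ·ΔZ = −(-0.853806)(-0.380431)(2) − (-0.853806)(0.924809)(477) + (0.520592)(-424) = 155.26 m.
1° of latitude spans 111300 m, so Δφ = 155.26 / 111300 × 3600 = 5.022″.

Δφ = 5.0″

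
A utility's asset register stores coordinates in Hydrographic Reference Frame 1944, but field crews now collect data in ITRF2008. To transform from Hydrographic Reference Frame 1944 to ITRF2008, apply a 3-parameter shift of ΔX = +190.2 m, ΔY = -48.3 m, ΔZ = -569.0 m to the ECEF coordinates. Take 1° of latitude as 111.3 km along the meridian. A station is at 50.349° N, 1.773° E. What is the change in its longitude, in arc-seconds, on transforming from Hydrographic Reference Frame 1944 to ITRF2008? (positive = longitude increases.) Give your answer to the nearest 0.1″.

Δλ = -2.7″

sin φ = 0.769946, cos φ = 0.638110, sin λ = 0.030940, cos λ = 0.999521.
East component: ΔE = −sin λ·ΔX + cos λ·ΔY = −(0.030940)(190.2) + (0.999521)(-48.3) = -54.16 m.
1° of latitude spans 111300 m; at latitude φ, 1° of longitude spans that × cos φ = 71021.6 m, so Δλ = -54.16 / 71021.6 × 3600 = -2.745″.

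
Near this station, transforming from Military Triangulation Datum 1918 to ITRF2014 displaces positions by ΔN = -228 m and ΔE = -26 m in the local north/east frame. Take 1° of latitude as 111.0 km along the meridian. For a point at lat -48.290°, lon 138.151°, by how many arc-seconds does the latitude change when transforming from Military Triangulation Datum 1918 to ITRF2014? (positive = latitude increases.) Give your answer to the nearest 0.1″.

1° of latitude = 111.0 km, so Δφ = -228.0 / 111000 = -0.0020541° = -7.395″.

Δφ = -7.4″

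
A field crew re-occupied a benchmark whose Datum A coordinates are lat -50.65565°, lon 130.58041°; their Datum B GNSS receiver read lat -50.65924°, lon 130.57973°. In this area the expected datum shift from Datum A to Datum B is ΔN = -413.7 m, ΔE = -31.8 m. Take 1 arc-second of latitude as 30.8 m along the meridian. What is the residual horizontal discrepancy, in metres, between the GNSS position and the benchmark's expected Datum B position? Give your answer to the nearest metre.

22 m

Observed coordinate differences: Δφ = -0.00359°, Δλ = -0.00068°.
Converting to metres (1° lat = 110880 m, cos φ = 0.633980): observed ΔN = -398.1 m, observed ΔE = -47.8 m.
Subtracting the expected shift leaves a residual of -398.1 − (-413.7) = 15.6 m north and -47.8 − (-31.8) = -16.0 m east.
Residual distance = √(15.6² + (-16.0)²) = 22.4 m.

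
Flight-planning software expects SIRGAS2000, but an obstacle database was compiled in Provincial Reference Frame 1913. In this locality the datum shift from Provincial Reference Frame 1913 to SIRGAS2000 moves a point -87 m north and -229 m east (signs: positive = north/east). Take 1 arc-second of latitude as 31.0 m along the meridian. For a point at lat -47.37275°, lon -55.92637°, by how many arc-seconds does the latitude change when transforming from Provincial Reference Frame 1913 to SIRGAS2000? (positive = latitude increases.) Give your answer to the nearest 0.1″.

Δφ = -2.8″

1″ of latitude = 31.00 m, so Δφ = -87.0 / 31.00 = -2.806″.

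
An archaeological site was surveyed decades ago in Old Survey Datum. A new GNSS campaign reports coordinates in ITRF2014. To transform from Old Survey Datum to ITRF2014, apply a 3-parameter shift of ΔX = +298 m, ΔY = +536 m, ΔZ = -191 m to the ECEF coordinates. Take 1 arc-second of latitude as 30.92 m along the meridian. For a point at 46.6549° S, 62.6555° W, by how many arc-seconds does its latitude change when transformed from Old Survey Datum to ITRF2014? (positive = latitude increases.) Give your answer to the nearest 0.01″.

Δφ = -12.22″

sin φ = -0.727233, cos φ = 0.686391, sin λ = -0.888261, cos λ = 0.459340.
North component: ΔN = −sin φ cos λ·ΔX − sin φ sin λ·ΔY + cos φ·ΔZ = −(-0.727233)(0.459340)(298) − (-0.727233)(-0.888261)(536) + (0.686391)(-191) = -377.80 m.
1° of latitude spans 3600 × 30.92 = 111312 m, so Δφ = -377.80 / 111312 × 3600 = -12.218″.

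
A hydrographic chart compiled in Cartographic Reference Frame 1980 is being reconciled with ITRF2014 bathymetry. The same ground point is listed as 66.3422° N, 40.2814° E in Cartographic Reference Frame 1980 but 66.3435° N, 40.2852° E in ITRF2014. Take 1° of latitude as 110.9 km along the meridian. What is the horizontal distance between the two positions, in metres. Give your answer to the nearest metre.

222 m

Δφ = 66.3435° − 66.3422° = +0.0013°; Δλ = 40.2852° − 40.2814° = +0.0038°.
ΔN = Δφ × 110900 = 144.2 m; ΔE = Δλ × 110900 × cos(66.3422°) = +0.0038 × 110900 × 0.401273 = 169.1 m.
Distance = √(ΔE² + ΔN²) = √(169.1² + 144.2²) = 222.2 m.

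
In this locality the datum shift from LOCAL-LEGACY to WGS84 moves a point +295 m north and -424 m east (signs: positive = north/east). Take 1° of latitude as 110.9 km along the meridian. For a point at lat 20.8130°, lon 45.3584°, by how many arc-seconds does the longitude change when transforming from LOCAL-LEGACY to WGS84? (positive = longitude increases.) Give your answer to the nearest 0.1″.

Δλ = -14.7″

At latitude 20.8130°, cos φ = 0.934745.
1° of longitude at this latitude = 110.9 × cos φ = 103.66 km, so Δλ = -424.0 / 103663.2 = -0.0040902° = -14.725″.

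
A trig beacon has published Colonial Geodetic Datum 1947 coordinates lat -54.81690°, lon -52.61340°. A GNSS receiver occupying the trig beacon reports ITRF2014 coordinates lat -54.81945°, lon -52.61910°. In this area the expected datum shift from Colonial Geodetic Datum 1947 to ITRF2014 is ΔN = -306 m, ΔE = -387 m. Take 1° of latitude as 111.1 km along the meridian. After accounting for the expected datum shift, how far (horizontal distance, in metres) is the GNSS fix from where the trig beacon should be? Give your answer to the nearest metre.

Observed coordinate differences: Δφ = -0.00255°, Δλ = -0.00570°.
Converting to metres (1° lat = 111100 m, cos φ = 0.576191): observed ΔN = -283.3 m, observed ΔE = -364.9 m.
Subtracting the expected shift leaves a residual of -283.3 − (-306) = 22.7 m north and -364.9 − (-387) = 22.1 m east.
Residual distance = √(22.7² + 22.1²) = 31.7 m.

32 m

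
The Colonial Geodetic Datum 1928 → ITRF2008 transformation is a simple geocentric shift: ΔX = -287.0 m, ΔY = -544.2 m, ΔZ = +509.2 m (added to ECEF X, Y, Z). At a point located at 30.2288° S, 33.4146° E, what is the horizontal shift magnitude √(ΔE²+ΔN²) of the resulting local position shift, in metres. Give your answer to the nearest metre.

The local east axis at (φ, λ) is (−sin λ, cos λ, 0), so ΔE = −sin(33.4146°)·(-287.0) + cos(33.4146°)·(-544.2) = -296.20 m.
The local north axis is (−sin φ cos λ, −sin φ sin λ, cos φ), giving ΔN = -120.608 − 150.879 + 439.960 = 168.47 m.
Horizontal magnitude = √(ΔE² + ΔN²) = √((-296.20)² + 168.47²) = 340.76 m.

341 m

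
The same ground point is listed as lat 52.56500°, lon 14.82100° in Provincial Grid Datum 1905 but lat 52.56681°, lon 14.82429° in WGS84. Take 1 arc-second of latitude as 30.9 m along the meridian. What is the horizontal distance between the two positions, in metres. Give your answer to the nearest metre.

300 m

Δφ = 52.56681° − 52.56500° = +0.00181°; Δλ = 14.82429° − 14.82100° = +0.00329°.
1° of latitude = 3600 × 30.90 = 111240 m.
ΔN = Δφ × 111240 = 201.3 m; ΔE = Δλ × 111240 × cos(52.56500°) = +0.00329 × 111240 × 0.607861 = 222.5 m.
Distance = √(ΔE² + ΔN²) = √(222.5² + 201.3²) = 300.1 m.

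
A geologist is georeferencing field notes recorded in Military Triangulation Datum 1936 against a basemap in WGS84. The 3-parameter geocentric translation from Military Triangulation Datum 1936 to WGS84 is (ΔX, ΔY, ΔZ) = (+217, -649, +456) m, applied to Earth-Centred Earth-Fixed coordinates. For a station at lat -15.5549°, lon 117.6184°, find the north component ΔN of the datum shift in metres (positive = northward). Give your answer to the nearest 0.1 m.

ΔN = 258.1 m

At φ = -15.5549°, λ = 117.6184°: sin φ = -0.268162, cos φ = 0.963374, sin λ = 0.886055, cos λ = -0.463581.
ΔN = −sin φ cos λ·ΔX − sin φ sin λ·ΔY + cos φ·ΔZ = −(-0.268162)(-0.463581)(217) − (-0.268162)(0.886055)(-649) + (0.963374)(456) = 258.12 m.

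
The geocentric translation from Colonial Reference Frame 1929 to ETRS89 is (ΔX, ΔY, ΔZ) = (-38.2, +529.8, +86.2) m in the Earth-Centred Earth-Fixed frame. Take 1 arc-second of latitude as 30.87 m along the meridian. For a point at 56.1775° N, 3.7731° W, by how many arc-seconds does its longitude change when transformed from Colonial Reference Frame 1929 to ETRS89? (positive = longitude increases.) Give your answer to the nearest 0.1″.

sin φ = 0.830766, cos φ = 0.556622, sin λ = -0.065805, cos λ = 0.997832.
East component: ΔE = −sin λ·ΔX + cos λ·ΔY = −(-0.065805)(-38.2) + (0.997832)(529.8) = 526.14 m.
1° of latitude spans 3600 × 30.87 = 111132 m; at latitude φ, 1° of longitude spans that × cos φ = 61858.5 m, so Δλ = 526.14 / 61858.5 × 3600 = 30.620″.

Δλ = 30.6″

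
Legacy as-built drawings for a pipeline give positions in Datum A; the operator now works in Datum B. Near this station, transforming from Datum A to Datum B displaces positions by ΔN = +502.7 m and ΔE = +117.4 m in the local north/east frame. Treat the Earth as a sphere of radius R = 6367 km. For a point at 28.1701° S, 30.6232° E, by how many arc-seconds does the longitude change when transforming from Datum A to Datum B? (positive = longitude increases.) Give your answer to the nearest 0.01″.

At latitude -28.1701°, cos φ = 0.881550.
One radian of longitude at latitude φ spans R cos φ, so Δλ = ΔE / (R cos φ) = 117.4 / (6367000 × 0.881550) = 2.0916e-05 rad = 4.314″.

Δλ = 4.31″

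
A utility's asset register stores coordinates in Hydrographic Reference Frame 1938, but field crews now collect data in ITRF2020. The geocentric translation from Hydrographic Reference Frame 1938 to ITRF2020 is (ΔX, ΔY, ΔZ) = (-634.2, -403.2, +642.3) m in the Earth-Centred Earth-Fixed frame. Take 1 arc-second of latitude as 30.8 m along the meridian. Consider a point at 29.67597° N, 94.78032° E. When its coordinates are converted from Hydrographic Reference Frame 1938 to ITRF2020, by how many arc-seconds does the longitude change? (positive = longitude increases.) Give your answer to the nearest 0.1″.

Δλ = 24.9″

sin φ = 0.495094, cos φ = 0.868839, sin λ = 0.996522, cos λ = -0.083336.
East component: ΔE = −sin λ·ΔX + cos λ·ΔY = −(0.996522)(-634.2) + (-0.083336)(-403.2) = 665.59 m.
1° of latitude spans 3600 × 30.80 = 110880 m; at latitude φ, 1° of longitude spans that × cos φ = 96336.9 m, so Δλ = 665.59 / 96336.9 × 3600 = 24.873″.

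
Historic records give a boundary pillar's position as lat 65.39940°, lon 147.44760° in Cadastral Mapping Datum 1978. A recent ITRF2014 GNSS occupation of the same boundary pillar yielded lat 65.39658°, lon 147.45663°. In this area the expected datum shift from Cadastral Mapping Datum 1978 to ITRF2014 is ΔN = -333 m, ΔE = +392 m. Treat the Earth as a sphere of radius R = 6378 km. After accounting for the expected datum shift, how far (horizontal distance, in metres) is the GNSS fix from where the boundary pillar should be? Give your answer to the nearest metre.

Observed coordinate differences: Δφ = -0.00282°, Δλ = +0.00903°.
Converting to metres (1° lat = 111317 m, cos φ = 0.416290): observed ΔN = -313.9 m, observed ΔE = 418.5 m.
Subtracting the expected shift leaves a residual of -313.9 − (-333) = 19.1 m north and 418.5 − (392) = 26.5 m east.
Residual distance = √(19.1² + 26.5²) = 32.6 m.

33 m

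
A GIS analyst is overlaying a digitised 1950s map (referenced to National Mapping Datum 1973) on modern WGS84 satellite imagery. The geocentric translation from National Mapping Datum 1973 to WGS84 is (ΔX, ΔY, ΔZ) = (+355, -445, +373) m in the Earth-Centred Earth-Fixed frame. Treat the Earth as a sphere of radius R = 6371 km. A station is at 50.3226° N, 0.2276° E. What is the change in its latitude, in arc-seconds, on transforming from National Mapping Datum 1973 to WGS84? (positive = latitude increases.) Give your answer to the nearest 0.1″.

sin φ = 0.769651, cos φ = 0.638464, sin λ = 0.003972, cos λ = 0.999992.
North component: ΔN = −sin φ cos λ·ΔX − sin φ sin λ·ΔY + cos φ·ΔZ = −(0.769651)(0.999992)(355) − (0.769651)(0.003972)(-445) + (0.638464)(373) = -33.72 m.
1° of latitude spans πR/180 = 111195 m, so Δφ = -33.72 / 111195 × 3600 = -1.092″.

Δφ = -1.1″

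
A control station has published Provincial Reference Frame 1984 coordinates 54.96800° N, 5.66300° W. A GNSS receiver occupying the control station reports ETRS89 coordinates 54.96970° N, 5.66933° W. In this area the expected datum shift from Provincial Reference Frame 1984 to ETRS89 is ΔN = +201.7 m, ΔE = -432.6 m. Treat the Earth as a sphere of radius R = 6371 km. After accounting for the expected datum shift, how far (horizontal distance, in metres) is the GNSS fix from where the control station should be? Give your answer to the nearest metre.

31 m

Observed coordinate differences: Δφ = +0.00170°, Δλ = -0.00633°.
Converting to metres (1° lat = 111195 m, cos φ = 0.574034): observed ΔN = 189.0 m, observed ΔE = -404.0 m.
Subtracting the expected shift leaves a residual of 189.0 − (201.7) = -12.7 m north and -404.0 − (-432.6) = 28.6 m east.
Residual distance = √((-12.7)² + 28.6²) = 31.2 m.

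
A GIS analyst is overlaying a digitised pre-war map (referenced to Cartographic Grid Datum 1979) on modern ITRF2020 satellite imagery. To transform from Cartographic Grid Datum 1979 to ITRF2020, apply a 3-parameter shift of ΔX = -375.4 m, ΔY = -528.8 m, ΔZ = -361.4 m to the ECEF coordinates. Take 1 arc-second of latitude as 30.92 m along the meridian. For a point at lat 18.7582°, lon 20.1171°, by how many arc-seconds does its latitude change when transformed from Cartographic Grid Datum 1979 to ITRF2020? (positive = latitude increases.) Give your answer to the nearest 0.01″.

sin φ = 0.321575, cos φ = 0.946884, sin λ = 0.343940, cos λ = 0.938992.
North component: ΔN = −sin φ cos λ·ΔX − sin φ sin λ·ΔY + cos φ·ΔZ = −(0.321575)(0.938992)(-375.4) − (0.321575)(0.343940)(-528.8) + (0.946884)(-361.4) = -170.36 m.
1° of latitude spans 3600 × 30.92 = 111312 m, so Δφ = -170.36 / 111312 × 3600 = -5.510″.

Δφ = -5.51″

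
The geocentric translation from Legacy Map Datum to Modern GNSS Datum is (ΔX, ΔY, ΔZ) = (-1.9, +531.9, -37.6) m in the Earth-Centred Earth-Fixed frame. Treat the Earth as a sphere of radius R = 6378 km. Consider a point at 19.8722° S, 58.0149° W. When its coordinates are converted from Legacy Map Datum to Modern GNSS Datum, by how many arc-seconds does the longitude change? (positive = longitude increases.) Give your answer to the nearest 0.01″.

sin φ = -0.339923, cos φ = 0.940453, sin λ = -0.848186, cos λ = 0.529699.
East component: ΔE = −sin λ·ΔX + cos λ·ΔY = −(-0.848186)(-1.9) + (0.529699)(531.9) = 280.14 m.
1° of latitude spans πR/180 = 111317 m; at latitude φ, 1° of longitude spans that × cos φ = 104688.5 m, so Δλ = 280.14 / 104688.5 × 3600 = 9.633″.

Δλ = 9.63″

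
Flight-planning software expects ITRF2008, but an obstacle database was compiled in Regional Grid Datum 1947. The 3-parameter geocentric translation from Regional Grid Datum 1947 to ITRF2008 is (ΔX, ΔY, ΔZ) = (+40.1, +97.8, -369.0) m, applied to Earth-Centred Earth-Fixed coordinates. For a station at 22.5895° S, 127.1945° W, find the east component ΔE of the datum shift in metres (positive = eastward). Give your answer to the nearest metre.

The local east axis at (φ, λ) is (−sin λ, cos λ, 0), so ΔE = −sin(-127.1945°)·40.1 + cos(-127.1945°)·97.8 = -27.18 m.

ΔE = -27 m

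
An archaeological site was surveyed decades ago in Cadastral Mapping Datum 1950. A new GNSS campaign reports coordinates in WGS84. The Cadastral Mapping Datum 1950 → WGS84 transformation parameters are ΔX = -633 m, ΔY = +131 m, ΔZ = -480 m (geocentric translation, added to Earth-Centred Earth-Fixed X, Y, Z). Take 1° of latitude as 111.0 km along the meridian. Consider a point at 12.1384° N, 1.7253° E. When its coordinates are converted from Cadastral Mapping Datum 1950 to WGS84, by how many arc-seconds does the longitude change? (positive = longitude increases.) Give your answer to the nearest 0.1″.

sin φ = 0.210274, cos φ = 0.977643, sin λ = 0.030108, cos λ = 0.999547.
East component: ΔE = −sin λ·ΔX + cos λ·ΔY = −(0.030108)(-633) + (0.999547)(131) = 150.00 m.
1° of latitude spans 111000 m; at latitude φ, 1° of longitude spans that × cos φ = 108518.3 m, so Δλ = 150.00 / 108518.3 × 3600 = 4.976″.

Δλ = 5.0″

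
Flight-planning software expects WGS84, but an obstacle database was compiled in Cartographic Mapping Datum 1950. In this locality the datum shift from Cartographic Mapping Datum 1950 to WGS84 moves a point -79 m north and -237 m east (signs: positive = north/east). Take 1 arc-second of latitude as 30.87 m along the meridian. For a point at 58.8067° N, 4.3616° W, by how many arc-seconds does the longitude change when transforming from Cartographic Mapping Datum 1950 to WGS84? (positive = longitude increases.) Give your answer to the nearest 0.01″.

Δλ = -14.82″

At latitude 58.8067°, cos φ = 0.517927.
1″ of longitude at this latitude = 30.87 × cos φ = 15.9884 m, so Δλ = -237.0 / 15.9884 = -14.823″.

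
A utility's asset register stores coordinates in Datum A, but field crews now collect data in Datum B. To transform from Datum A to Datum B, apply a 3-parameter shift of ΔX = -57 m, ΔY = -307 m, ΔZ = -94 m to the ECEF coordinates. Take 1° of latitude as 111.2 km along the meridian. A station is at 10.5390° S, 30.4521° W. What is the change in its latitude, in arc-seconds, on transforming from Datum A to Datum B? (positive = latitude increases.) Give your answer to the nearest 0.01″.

sin φ = -0.182905, cos φ = 0.983131, sin λ = -0.506818, cos λ = 0.862053.
North component: ΔN = −sin φ cos λ·ΔX − sin φ sin λ·ΔY + cos φ·ΔZ = −(-0.182905)(0.862053)(-57) − (-0.182905)(-0.506818)(-307) + (0.983131)(-94) = -72.94 m.
1° of latitude spans 111200 m, so Δφ = -72.94 / 111200 × 3600 = -2.361″.

Δφ = -2.36″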